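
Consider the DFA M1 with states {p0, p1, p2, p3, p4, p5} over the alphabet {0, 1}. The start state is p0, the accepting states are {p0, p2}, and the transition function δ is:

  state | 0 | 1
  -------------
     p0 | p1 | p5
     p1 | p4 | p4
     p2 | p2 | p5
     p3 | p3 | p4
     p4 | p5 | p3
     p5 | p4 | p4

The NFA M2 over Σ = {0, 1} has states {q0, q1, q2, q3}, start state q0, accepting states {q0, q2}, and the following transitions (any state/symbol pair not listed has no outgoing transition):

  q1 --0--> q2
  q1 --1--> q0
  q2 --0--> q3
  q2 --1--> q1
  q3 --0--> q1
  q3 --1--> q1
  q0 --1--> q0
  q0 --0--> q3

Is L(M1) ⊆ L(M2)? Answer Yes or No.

Exploring the product automaton M1 × M2 from the start pair (p0, q0), following both machines on each input symbol, reaches 14 state pairs: (p0, q0), (p1, q3), (p5, q0), (p4, q1), (p4, q3), (p4, q0), (p5, q2), (p3, q0), (p5, q1), (p3, q1), (p5, q3), (p3, q3), (p4, q2), (p3, q2).
M1 accepts in {p0, p2} and M2 accepts in {q0, q2}. The reachable pairs whose M1-component is accepting are (p0, q0); in each of them the M2-component is accepting too, so the product for L(M1) \ L(M2) (M1-component accepting, M2-component rejecting) has no reachable accepting pair and the difference is empty.
Hence every string in L(M1) is also in L(M2).

Yes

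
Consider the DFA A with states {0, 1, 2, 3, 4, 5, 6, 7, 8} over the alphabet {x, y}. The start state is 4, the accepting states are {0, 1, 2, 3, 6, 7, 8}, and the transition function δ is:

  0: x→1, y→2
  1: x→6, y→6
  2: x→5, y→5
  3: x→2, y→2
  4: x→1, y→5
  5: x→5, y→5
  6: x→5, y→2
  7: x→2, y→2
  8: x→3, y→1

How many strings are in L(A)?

The useful subgraph on states {1, 2, 4, 6} is acyclic, so L(A) is finite; the longest accepting path visits 4 useful states, giving maximum string length 3.
Counting accepting paths from 4 by length: 1 of length 1, 2 of length 2, 2 of length 3. Total 5.

5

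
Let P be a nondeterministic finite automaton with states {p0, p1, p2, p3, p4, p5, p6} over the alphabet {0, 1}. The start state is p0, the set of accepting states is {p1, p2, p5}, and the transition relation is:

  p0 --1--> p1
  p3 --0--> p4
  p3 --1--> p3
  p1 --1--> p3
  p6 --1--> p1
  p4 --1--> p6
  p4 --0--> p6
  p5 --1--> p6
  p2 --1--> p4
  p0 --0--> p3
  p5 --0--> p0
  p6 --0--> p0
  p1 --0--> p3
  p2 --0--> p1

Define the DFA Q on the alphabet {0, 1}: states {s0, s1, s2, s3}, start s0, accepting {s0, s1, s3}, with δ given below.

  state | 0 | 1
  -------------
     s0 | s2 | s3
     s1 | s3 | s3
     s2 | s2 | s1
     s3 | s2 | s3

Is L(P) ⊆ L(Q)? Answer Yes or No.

Yes

Exploring the product automaton P × Q from the start pair (p0, s0), following both machines on each input symbol, reaches 13 state pairs: (p0, s0), (p3, s2), (p1, s3), (p4, s2), (p3, s1), (p3, s3), (p6, s2), (p6, s1), (p4, s3), (p0, s2), (p1, s1), (p0, s3), (p6, s3).
P accepts in {p1, p2, p5} and Q accepts in {s0, s1, s3}. The reachable pairs whose P-component is accepting are (p1, s3), (p1, s1); in each of them the Q-component is accepting too, so the product for L(P) \ L(Q) (P-component accepting, Q-component rejecting) has no reachable accepting pair and the difference is empty.
Hence every string in L(P) is also in L(Q).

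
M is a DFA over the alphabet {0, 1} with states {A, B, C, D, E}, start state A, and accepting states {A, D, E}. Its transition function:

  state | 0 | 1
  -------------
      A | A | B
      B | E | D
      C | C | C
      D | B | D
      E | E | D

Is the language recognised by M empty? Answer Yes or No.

The empty string ε is accepted: the run A ends in the accepting state A.
Since at least one string is accepted, L(M) is not empty.

No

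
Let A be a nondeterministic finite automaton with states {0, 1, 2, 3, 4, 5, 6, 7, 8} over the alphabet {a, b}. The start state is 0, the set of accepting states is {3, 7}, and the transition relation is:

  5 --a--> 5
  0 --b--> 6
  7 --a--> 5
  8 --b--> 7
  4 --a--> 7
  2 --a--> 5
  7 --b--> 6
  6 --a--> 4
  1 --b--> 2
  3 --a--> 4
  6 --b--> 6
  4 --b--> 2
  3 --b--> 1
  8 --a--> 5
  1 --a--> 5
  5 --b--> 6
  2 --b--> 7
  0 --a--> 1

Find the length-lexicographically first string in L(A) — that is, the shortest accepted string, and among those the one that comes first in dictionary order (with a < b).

abb

A breadth-first search from 0 reaches an accepting state first via the path 0 → 1 → 2 → 7 on input abb.
No string of length < 3 is accepted (BFS exhausts all shorter strings without reaching an accepting state), and abb is the lexicographically least accepting string of length 3.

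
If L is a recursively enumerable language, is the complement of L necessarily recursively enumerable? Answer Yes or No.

No

If both L and its complement were r.e., running the two recognisers in parallel would decide L, so L would be recursive; but there are r.e. languages that are not recursive (e.g. the halting problem), and their complements are therefore not r.e.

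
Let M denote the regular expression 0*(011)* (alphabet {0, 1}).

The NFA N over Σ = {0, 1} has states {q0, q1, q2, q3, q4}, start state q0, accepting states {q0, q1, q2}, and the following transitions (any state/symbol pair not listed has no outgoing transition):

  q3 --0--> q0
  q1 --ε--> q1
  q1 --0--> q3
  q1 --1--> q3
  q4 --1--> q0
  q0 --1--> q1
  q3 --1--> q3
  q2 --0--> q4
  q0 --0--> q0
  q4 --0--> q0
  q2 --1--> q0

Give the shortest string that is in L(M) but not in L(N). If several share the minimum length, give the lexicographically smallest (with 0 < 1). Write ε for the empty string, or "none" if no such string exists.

The string 011 is accepted by M but not by N.
No shorter string lies in the difference, and 011 is the lexicographically first length-3 string in L(M) \ L(N).

011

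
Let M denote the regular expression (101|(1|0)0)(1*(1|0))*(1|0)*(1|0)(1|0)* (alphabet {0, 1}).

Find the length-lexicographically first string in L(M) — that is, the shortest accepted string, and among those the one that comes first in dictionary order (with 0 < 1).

By inspection of the expression, no string of length less than 3 matches, and 000 is the lexicographically first match of length 3.

000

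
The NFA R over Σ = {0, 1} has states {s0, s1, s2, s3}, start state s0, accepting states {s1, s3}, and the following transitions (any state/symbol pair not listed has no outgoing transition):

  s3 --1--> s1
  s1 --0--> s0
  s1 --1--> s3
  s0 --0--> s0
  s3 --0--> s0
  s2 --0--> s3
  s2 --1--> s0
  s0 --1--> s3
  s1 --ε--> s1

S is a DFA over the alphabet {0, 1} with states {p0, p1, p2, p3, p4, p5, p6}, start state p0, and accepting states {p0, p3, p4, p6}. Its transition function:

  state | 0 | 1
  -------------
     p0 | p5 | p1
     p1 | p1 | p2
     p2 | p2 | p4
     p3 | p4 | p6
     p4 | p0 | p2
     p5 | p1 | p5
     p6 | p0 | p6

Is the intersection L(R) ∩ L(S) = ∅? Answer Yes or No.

No

The string 111 is accepted by both R and S.
Hence L(R) ∩ L(S) ≠ ∅.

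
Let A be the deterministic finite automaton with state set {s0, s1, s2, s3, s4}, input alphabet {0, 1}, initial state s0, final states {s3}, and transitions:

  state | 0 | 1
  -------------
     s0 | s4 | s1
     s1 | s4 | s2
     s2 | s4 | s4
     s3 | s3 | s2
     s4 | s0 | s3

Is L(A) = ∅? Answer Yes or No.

No

The string 01 is accepted: the run s0 → s4 → s3 ends in the accepting state s3.
Since at least one string is accepted, L(A) is not empty.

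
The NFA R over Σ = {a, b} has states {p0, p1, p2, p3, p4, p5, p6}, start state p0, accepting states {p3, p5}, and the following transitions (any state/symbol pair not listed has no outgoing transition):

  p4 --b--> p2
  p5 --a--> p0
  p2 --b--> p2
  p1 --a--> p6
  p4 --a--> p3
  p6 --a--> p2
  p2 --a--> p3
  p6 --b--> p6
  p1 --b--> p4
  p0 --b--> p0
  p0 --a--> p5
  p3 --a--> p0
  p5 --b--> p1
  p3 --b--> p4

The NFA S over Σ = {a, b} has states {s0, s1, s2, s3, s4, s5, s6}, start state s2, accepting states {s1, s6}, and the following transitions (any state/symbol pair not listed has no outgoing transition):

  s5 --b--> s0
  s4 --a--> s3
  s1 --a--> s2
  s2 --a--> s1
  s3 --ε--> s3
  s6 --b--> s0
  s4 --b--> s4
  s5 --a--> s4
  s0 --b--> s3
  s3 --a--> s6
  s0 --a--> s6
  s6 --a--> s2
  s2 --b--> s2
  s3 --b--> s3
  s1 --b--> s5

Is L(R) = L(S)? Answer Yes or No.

Yes

Exploring the product automaton R × S from the start pair (p0, s2), following both machines on each input symbol, reaches 7 state pairs: (p0, s2), (p5, s1), (p1, s5), (p6, s4), (p4, s0), (p2, s3), (p3, s6).
R accepts in {p3, p5} and S accepts in {s1, s6}. In every reachable pair the two components are either both accepting — (p5, s1), (p3, s6) — or both non-accepting, so no string is accepted by exactly one of the machines: L(R) \ L(S) and L(S) \ L(R) are both empty.
Hence every string is accepted by R iff it is accepted by S, and the two languages coincide.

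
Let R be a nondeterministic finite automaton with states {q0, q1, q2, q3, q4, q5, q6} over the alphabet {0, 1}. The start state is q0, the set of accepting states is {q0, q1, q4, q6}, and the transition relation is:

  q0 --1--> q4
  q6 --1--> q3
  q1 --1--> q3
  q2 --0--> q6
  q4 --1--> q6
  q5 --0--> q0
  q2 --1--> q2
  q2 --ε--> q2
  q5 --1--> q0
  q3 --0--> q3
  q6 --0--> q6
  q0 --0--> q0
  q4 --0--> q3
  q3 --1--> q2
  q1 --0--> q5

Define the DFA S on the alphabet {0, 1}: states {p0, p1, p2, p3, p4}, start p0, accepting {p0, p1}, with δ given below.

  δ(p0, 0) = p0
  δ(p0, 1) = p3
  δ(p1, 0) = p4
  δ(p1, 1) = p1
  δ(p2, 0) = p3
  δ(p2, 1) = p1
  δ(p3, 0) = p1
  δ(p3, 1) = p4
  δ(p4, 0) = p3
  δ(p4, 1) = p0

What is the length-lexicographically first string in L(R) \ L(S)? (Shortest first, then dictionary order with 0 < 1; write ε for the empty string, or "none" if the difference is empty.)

1

The string 1 is accepted by R but not by S.
No shorter string lies in the difference, and 1 is the lexicographically first length-1 string in L(R) \ L(S).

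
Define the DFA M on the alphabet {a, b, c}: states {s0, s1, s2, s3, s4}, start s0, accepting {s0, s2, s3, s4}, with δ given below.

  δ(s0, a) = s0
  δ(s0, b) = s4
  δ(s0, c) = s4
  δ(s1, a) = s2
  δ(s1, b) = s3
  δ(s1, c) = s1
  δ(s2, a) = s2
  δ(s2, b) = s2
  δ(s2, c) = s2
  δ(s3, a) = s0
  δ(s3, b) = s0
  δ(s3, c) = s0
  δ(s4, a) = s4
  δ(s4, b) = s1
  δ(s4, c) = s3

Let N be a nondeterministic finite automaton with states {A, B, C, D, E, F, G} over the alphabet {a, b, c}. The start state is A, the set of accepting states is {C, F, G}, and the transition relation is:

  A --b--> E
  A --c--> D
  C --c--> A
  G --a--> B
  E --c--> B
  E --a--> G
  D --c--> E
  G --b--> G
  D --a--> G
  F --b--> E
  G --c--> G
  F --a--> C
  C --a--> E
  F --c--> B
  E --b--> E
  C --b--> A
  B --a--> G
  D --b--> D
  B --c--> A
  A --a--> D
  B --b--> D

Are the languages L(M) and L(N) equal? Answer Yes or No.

No

The empty string ε is accepted by M but rejected by N.
So L(M) ≠ L(N).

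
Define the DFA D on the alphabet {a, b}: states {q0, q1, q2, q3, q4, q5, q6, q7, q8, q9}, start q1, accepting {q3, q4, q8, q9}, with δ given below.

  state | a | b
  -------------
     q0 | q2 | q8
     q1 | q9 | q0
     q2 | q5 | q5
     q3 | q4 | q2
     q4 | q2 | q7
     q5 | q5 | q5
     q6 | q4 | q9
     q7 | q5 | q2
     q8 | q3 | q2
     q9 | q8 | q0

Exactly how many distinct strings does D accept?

The useful subgraph on states {q0, q1, q3, q4, q8, q9} is acyclic, so L(D) is finite; the longest accepting path visits 6 useful states, giving maximum string length 5.
Counting accepting paths from q1 by length: 1 of length 1, 2 of length 2, 3 of length 3, 3 of length 4, 1 of length 5. Total 10.

10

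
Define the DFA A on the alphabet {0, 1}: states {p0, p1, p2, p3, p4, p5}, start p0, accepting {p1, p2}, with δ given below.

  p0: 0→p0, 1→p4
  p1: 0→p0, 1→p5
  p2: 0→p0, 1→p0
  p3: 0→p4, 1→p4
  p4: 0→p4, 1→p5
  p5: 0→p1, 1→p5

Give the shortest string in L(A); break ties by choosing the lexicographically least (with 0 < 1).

110

A breadth-first search from p0 reaches an accepting state first via the path p0 → p4 → p5 → p1 on input 110.
No string of length < 3 is accepted (BFS exhausts all shorter strings without reaching an accepting state), and 110 is the lexicographically least accepting string of length 3.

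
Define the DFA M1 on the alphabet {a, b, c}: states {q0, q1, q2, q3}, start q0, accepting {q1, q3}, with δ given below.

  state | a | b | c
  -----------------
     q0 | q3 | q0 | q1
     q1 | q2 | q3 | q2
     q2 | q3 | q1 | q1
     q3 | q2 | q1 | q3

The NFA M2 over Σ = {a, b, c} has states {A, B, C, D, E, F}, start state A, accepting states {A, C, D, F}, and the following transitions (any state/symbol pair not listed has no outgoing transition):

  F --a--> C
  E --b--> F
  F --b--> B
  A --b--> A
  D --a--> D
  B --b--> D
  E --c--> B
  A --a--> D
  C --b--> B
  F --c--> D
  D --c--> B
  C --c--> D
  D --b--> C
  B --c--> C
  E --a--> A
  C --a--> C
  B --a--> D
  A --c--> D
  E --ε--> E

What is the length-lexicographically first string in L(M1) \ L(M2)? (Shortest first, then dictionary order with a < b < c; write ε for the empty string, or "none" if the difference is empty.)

The string ac is accepted by M1 but not by M2.
No shorter string lies in the difference, and ac is the lexicographically first length-2 string in L(M1) \ L(M2).

ac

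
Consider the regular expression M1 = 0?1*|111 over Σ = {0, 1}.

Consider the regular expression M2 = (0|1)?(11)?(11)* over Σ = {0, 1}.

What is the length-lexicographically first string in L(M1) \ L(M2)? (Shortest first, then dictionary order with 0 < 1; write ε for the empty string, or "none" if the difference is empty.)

The string 01 is accepted by M1 but not by M2.
No shorter string lies in the difference, and 01 is the lexicographically first length-2 string in L(M1) \ L(M2).

01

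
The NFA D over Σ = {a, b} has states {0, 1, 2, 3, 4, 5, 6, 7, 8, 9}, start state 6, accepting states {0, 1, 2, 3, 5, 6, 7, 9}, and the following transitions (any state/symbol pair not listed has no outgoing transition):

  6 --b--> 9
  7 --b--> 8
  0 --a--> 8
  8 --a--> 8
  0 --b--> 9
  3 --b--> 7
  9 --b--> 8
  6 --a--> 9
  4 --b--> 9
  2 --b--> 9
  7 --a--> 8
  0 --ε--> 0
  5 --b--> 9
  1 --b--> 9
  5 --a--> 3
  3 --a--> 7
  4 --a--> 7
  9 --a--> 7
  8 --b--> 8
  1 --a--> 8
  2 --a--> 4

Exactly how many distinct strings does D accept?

5

The useful subgraph on states {6, 7, 9} is acyclic, so L(D) is finite; the longest accepting path visits 3 useful states, giving maximum string length 2.
Counting accepting paths from 6 by length: 1 of length 0, 2 of length 1, 2 of length 2. Total 5.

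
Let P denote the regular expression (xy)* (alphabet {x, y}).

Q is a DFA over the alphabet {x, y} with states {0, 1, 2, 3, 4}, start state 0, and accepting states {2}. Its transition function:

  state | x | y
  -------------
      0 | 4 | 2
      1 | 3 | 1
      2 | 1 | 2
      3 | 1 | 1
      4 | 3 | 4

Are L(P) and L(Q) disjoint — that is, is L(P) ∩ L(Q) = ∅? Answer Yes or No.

Converting the expression P to a DFA (subset construction, then merging equivalent states) gives the minimal DFA with states {p0, p1, p2}, start state p0, accepting states {p0} and transitions p0: x→p1, y→p2; p1: x→p2, y→p0; p2: x→p2, y→p2.
Exploring the product automaton P × Q from the start pair (p0, 0), following both machines on each input symbol, reaches 9 state pairs: (p0, 0), (p1, 4), (p2, 2), (p2, 3), (p0, 4), (p2, 1), (p1, 3), (p2, 4), (p0, 1).
P accepts in {p0} and Q accepts in {2}; no reachable pair has both components accepting, so no string drives both machines to acceptance simultaneously and L(P) ∩ L(Q) = ∅.
So no string is accepted by both, and the intersection is empty.

Yes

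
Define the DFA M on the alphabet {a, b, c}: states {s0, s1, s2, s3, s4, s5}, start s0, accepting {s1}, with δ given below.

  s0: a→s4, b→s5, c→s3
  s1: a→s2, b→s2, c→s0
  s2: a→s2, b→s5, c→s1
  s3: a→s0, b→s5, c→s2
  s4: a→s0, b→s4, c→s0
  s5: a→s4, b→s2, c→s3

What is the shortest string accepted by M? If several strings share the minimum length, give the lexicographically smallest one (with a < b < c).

bbc

A breadth-first search from s0 reaches an accepting state first via the path s0 → s5 → s2 → s1 on input bbc.
No string of length < 3 is accepted (BFS exhausts all shorter strings without reaching an accepting state), and bbc is the lexicographically least accepting string of length 3.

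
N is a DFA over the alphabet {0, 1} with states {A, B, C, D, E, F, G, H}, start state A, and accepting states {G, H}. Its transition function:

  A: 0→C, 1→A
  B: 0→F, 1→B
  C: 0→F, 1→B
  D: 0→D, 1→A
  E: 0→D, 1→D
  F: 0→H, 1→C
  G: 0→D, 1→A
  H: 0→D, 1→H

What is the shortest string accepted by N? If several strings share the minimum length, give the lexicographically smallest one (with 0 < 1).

A breadth-first search from A reaches an accepting state first via the path A → C → F → H on input 000.
No string of length < 3 is accepted (BFS exhausts all shorter strings without reaching an accepting state), and 000 is the lexicographically least accepting string of length 3.

000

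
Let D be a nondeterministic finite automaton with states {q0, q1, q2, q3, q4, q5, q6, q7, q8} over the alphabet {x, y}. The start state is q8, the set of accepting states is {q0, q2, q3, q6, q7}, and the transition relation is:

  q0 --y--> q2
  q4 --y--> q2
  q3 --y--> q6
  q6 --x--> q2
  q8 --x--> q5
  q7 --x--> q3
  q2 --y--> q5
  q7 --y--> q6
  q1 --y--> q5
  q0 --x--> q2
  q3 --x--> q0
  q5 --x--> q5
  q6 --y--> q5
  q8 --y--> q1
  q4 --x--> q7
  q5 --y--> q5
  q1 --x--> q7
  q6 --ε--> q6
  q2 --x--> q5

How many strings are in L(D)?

The useful subgraph on states {q0, q1, q2, q3, q6, q7, q8} is acyclic, so L(D) is finite; the longest accepting path visits 6 useful states, giving maximum string length 5.
Counting accepting paths from q8 by length: 1 of length 2, 2 of length 3, 3 of length 4, 3 of length 5. Total 9.

9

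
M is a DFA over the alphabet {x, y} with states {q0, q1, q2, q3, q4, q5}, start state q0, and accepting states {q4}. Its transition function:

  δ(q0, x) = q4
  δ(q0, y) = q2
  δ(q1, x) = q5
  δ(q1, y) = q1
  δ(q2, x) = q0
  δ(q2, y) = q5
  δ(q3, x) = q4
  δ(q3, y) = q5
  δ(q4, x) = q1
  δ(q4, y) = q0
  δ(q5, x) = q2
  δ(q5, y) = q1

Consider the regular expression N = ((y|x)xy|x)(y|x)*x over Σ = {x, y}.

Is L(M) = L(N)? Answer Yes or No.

The string x is accepted by M but rejected by N.
So L(M) ≠ L(N).

No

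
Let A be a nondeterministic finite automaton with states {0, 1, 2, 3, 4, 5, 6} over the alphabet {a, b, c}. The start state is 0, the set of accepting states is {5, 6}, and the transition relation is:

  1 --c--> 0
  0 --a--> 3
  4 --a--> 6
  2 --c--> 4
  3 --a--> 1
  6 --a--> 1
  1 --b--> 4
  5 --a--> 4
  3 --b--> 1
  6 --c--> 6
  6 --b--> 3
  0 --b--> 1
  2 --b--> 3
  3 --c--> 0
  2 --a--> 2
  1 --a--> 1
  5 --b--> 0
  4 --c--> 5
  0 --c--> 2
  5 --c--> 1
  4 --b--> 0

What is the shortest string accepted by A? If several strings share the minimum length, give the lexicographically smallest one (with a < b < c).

bba

A breadth-first search from 0 reaches an accepting state first via the path 0 → 1 → 4 → 6 on input bba.
No string of length < 3 is accepted (BFS exhausts all shorter strings without reaching an accepting state), and bba is the lexicographically least accepting string of length 3.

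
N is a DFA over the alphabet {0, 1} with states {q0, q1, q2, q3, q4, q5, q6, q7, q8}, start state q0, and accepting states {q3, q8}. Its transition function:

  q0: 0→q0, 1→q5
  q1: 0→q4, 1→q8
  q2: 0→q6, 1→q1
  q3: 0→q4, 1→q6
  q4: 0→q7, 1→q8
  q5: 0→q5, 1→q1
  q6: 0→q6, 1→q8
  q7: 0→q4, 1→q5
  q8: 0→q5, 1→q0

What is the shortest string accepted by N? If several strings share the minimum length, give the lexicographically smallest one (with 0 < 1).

A breadth-first search from q0 reaches an accepting state first via the path q0 → q5 → q1 → q8 on input 111.
No string of length < 3 is accepted (BFS exhausts all shorter strings without reaching an accepting state), and 111 is the lexicographically least accepting string of length 3.

111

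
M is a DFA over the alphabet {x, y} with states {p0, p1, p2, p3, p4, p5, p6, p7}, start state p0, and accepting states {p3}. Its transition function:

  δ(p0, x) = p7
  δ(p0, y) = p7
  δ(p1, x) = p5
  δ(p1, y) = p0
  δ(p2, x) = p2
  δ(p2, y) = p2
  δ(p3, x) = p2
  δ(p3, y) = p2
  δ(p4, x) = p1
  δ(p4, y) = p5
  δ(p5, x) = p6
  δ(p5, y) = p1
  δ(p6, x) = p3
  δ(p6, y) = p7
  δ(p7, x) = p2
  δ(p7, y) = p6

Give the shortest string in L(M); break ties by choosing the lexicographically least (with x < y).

A breadth-first search from p0 reaches an accepting state first via the path p0 → p7 → p6 → p3 on input xyx.
No string of length < 3 is accepted (BFS exhausts all shorter strings without reaching an accepting state), and xyx is the lexicographically least accepting string of length 3.

xyx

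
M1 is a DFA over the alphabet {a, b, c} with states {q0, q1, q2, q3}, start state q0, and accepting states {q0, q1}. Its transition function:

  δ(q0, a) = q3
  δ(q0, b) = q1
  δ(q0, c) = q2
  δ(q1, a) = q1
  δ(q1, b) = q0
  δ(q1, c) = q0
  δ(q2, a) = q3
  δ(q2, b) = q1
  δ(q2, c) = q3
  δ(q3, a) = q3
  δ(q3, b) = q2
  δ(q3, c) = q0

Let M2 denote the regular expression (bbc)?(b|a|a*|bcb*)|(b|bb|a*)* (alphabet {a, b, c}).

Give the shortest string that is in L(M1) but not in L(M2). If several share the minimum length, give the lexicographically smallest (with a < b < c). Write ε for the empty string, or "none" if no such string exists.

ac

The string ac is accepted by M1 but not by M2.
No shorter string lies in the difference, and ac is the lexicographically first length-2 string in L(M1) \ L(M2).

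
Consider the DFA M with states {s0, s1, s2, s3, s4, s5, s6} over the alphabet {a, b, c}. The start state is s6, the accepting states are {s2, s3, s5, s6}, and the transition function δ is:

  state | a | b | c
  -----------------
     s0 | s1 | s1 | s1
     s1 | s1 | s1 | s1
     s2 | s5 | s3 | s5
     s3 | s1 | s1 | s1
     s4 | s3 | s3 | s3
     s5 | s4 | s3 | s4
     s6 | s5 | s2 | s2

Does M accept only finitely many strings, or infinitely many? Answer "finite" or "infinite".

finite

The useful states (reachable from s6 and able to reach an accepting state) are {s2, s3, s4, s5, s6}.
Restricted to these states the transition graph has no cycle, so every accepting path has bounded length and L is finite.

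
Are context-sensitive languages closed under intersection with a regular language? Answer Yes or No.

Yes

Every regular language is context-sensitive, and context-sensitive languages are closed under intersection (an LBA runs the DFA check and then the LBA for L on the same linear tape).
So the context-sensitive languages are closed under intersection with a regular language.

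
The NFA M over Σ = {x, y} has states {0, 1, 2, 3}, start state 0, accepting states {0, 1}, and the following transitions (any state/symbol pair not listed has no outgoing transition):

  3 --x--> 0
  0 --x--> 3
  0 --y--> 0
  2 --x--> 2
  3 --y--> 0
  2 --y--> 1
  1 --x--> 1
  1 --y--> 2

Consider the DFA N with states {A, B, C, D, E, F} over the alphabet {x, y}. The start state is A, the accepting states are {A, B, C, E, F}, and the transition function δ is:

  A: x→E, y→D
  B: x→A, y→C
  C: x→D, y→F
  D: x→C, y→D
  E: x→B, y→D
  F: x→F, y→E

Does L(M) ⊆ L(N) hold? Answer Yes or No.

No

The string y is in L(M) but not in L(N).
So L(M) ⊄ L(N).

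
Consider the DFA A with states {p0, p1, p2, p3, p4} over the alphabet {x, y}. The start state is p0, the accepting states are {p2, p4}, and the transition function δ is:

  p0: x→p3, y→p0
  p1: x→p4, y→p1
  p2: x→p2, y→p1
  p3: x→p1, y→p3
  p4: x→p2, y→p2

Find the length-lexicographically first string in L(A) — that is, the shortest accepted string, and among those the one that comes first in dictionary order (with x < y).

xxx

A breadth-first search from p0 reaches an accepting state first via the path p0 → p3 → p1 → p4 on input xxx.
No string of length < 3 is accepted (BFS exhausts all shorter strings without reaching an accepting state), and xxx is the lexicographically least accepting string of length 3.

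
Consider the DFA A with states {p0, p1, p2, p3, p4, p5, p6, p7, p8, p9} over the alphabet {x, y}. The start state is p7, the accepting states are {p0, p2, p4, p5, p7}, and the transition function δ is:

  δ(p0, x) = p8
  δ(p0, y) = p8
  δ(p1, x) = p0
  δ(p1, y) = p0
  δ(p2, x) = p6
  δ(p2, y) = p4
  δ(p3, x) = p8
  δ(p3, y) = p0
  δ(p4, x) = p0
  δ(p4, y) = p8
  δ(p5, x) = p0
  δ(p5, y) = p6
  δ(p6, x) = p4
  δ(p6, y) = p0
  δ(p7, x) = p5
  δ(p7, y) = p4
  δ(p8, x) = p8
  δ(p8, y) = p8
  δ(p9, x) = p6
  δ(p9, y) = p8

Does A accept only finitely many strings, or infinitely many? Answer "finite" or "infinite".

The useful states (reachable from p7 and able to reach an accepting state) are {p0, p4, p5, p6, p7}.
Restricted to these states the transition graph has no cycle, so every accepting path has bounded length and L is finite.

finite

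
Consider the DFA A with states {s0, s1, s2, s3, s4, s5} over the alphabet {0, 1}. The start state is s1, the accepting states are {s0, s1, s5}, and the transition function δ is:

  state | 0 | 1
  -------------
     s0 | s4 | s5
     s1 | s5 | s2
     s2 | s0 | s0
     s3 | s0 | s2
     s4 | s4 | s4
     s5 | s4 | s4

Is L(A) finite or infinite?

The useful states (reachable from s1 and able to reach an accepting state) are {s0, s1, s2, s5}.
Restricted to these states the transition graph has no cycle, so every accepting path has bounded length and L is finite.

finite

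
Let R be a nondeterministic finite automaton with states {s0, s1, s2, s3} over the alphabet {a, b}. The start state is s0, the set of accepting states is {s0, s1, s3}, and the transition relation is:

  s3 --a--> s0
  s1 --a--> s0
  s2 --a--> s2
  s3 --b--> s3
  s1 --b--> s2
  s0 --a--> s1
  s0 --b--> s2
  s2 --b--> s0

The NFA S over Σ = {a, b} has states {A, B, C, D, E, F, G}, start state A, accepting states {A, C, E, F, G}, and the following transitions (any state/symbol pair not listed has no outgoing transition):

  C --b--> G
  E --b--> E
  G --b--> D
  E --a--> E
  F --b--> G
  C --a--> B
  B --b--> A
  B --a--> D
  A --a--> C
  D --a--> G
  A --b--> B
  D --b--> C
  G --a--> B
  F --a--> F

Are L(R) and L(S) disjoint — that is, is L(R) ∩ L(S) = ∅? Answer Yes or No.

The empty string ε is accepted by both R and S.
Hence L(R) ∩ L(S) ≠ ∅.

No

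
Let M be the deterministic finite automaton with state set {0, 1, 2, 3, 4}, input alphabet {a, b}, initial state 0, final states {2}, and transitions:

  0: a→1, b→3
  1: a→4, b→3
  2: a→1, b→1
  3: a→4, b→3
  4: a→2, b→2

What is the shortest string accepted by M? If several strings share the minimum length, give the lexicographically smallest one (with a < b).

aaa

A breadth-first search from 0 reaches an accepting state first via the path 0 → 1 → 4 → 2 on input aaa.
No string of length < 3 is accepted (BFS exhausts all shorter strings without reaching an accepting state), and aaa is the lexicographically least accepting string of length 3.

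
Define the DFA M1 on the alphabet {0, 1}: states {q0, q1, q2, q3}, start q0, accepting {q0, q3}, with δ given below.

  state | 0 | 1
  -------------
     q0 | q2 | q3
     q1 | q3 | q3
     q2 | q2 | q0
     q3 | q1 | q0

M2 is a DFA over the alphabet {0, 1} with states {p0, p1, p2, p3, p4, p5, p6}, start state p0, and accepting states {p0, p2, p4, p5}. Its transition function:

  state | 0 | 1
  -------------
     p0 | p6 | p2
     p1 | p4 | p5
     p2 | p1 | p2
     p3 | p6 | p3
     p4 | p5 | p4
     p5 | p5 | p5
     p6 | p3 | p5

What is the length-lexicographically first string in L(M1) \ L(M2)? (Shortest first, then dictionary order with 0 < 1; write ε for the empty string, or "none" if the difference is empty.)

001

The string 001 is accepted by M1 but not by M2.
No shorter string lies in the difference, and 001 is the lexicographically first length-3 string in L(M1) \ L(M2).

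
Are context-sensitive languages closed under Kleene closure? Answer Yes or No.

Yes

An LBA guesses a factorisation of the input into blocks (marking block boundaries on a second track) and verifies each block with the LBA for L; this uses no space beyond the input, so L* is context-sensitive.
So the context-sensitive languages are closed under Kleene star.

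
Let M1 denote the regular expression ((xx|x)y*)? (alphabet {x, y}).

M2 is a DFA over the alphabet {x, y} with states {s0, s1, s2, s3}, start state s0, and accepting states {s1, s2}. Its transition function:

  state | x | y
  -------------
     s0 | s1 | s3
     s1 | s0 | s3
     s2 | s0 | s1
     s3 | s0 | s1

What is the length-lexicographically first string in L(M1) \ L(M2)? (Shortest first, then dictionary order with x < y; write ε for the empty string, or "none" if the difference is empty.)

ε

The empty string ε is accepted by M1 but not by M2.
Since ε is the unique shortest string, it is the required witness.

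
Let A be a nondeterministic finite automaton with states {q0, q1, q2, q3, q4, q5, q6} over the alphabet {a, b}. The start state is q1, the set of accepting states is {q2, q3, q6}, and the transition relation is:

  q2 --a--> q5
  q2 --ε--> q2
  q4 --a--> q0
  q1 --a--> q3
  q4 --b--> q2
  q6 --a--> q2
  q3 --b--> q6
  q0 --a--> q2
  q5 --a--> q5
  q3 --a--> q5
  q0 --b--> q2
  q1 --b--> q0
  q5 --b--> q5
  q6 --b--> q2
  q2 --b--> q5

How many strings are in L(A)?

The useful subgraph on states {q0, q1, q2, q3, q6} is acyclic, so L(A) is finite; the longest accepting path visits 4 useful states, giving maximum string length 3.
Counting accepting paths from q1 by length: 1 of length 1, 3 of length 2, 2 of length 3. Total 6.

6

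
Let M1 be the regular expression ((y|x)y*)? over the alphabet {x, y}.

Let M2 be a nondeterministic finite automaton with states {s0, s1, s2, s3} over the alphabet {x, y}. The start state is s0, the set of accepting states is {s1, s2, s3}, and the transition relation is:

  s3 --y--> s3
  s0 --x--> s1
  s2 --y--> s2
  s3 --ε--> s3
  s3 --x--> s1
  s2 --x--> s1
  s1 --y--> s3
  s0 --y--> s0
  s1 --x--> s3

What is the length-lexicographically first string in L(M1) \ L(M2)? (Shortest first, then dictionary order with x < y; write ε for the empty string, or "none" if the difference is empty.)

ε

The empty string ε is accepted by M1 but not by M2.
Since ε is the unique shortest string, it is the required witness.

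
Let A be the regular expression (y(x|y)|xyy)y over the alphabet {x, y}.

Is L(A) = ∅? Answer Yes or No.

The string yxy matches the expression, so it belongs to L(A).
Since L(A) contains at least one string, it is not empty.

No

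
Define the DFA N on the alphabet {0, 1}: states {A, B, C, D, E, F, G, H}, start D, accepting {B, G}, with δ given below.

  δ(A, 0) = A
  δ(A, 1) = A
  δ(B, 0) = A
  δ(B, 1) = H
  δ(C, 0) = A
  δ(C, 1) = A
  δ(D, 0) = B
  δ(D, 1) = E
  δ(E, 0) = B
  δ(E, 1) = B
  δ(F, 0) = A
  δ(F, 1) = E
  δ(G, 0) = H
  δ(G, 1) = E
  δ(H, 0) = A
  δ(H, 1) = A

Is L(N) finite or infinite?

finite

The useful states (reachable from D and able to reach an accepting state) are {B, D, E}.
Restricted to these states the transition graph has no cycle, so every accepting path has bounded length and L is finite.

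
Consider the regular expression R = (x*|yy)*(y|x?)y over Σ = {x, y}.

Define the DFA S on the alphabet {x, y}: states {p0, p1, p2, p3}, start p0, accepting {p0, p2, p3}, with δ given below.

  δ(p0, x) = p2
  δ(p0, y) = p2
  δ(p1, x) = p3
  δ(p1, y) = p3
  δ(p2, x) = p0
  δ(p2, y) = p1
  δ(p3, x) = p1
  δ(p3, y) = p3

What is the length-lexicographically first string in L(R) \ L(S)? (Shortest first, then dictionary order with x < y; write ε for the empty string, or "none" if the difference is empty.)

xy

The string xy is accepted by R but not by S.
No shorter string lies in the difference, and xy is the lexicographically first length-2 string in L(R) \ L(S).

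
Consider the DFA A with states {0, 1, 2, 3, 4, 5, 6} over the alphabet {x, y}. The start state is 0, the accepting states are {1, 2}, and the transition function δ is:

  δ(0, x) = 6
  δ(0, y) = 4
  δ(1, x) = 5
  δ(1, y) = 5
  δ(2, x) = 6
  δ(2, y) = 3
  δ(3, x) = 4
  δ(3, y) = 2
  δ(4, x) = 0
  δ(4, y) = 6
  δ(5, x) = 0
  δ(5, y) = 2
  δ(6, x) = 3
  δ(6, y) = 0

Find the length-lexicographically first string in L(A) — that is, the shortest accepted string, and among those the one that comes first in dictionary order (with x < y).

xxy

A breadth-first search from 0 reaches an accepting state first via the path 0 → 6 → 3 → 2 on input xxy.
No string of length < 3 is accepted (BFS exhausts all shorter strings without reaching an accepting state), and xxy is the lexicographically least accepting string of length 3.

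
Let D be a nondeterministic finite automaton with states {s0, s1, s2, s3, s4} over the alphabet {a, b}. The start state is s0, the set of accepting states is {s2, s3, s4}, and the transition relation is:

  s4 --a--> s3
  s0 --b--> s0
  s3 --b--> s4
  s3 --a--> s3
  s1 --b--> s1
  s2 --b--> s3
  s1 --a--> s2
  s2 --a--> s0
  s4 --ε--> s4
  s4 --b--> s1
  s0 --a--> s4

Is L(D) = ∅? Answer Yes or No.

The string a is accepted: the run s0 → s4 ends in the accepting state s4.
Since at least one string is accepted, L(D) is not empty.

No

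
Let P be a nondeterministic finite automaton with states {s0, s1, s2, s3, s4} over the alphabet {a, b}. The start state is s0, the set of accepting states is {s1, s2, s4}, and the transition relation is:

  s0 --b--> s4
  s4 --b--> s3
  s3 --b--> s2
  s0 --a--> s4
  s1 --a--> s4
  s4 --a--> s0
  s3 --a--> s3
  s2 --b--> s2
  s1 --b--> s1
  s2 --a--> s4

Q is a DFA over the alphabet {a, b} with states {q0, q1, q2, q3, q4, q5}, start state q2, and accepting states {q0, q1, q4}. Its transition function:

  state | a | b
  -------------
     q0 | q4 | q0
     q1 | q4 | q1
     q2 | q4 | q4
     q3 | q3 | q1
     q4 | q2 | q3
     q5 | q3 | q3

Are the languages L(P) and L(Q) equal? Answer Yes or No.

Exploring the product automaton P × Q from the start pair (s0, q2), following both machines on each input symbol, reaches 4 state pairs: (s0, q2), (s4, q4), (s3, q3), (s2, q1).
P accepts in {s1, s2, s4} and Q accepts in {q0, q1, q4}. In every reachable pair the two components are either both accepting — (s4, q4), (s2, q1) — or both non-accepting, so no string is accepted by exactly one of the machines: L(P) \ L(Q) and L(Q) \ L(P) are both empty.
Hence every string is accepted by P iff it is accepted by Q, and the two languages coincide.

Yes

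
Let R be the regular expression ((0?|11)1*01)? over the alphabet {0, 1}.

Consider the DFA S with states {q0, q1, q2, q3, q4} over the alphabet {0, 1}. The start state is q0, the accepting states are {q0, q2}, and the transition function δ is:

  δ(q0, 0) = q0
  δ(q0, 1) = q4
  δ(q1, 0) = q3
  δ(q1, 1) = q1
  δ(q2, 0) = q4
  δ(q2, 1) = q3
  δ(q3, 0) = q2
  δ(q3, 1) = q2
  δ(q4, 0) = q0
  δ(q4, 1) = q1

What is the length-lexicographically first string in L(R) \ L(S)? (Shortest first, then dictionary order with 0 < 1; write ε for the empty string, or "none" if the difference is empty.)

01

The string 01 is accepted by R but not by S.
No shorter string lies in the difference, and 01 is the lexicographically first length-2 string in L(R) \ L(S).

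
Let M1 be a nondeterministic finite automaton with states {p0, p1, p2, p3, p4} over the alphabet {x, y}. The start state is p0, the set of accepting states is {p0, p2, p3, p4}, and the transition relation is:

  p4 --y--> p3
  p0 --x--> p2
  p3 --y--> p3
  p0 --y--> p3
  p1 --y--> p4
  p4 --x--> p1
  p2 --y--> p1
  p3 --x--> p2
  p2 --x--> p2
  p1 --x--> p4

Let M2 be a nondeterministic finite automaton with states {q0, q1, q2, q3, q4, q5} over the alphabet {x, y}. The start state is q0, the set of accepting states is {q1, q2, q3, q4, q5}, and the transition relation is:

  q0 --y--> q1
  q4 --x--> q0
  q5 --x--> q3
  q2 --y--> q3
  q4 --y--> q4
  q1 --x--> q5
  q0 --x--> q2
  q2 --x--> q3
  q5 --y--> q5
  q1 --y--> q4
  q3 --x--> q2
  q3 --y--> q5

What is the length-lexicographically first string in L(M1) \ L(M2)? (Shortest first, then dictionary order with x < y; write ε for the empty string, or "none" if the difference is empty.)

The empty string ε is accepted by M1 but not by M2.
Since ε is the unique shortest string, it is the required witness.

ε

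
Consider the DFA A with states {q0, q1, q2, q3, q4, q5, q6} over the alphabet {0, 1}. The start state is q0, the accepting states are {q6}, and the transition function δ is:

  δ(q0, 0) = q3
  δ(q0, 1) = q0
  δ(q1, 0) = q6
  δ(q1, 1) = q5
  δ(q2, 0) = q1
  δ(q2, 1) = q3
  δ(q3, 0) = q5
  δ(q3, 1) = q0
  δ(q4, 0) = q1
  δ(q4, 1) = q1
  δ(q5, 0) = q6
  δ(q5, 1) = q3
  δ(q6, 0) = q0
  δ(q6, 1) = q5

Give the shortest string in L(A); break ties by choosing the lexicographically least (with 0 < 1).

000

A breadth-first search from q0 reaches an accepting state first via the path q0 → q3 → q5 → q6 on input 000.
No string of length < 3 is accepted (BFS exhausts all shorter strings without reaching an accepting state), and 000 is the lexicographically least accepting string of length 3.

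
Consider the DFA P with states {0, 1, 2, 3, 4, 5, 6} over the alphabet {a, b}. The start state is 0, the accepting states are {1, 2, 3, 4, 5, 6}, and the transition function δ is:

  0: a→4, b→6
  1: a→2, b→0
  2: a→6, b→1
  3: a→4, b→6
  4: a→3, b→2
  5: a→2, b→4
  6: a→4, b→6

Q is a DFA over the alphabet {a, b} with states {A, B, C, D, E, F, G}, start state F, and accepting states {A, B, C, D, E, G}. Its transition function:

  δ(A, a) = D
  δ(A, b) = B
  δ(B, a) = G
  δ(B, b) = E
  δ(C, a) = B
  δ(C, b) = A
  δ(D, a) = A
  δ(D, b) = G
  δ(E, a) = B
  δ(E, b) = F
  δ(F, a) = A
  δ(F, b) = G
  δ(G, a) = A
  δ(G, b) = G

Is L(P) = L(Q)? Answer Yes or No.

Exploring the product automaton P × Q from the start pair (0, F), following both machines on each input symbol, reaches 6 state pairs: (0, F), (4, A), (6, G), (3, D), (2, B), (1, E).
P accepts in {1, 2, 3, 4, 5, 6} and Q accepts in {A, B, C, D, E, G}. In every reachable pair the two components are either both accepting — (4, A), (6, G), (3, D), (2, B), (1, E) — or both non-accepting, so no string is accepted by exactly one of the machines: L(P) \ L(Q) and L(Q) \ L(P) are both empty.
Hence every string is accepted by P iff it is accepted by Q, and the two languages coincide.

Yes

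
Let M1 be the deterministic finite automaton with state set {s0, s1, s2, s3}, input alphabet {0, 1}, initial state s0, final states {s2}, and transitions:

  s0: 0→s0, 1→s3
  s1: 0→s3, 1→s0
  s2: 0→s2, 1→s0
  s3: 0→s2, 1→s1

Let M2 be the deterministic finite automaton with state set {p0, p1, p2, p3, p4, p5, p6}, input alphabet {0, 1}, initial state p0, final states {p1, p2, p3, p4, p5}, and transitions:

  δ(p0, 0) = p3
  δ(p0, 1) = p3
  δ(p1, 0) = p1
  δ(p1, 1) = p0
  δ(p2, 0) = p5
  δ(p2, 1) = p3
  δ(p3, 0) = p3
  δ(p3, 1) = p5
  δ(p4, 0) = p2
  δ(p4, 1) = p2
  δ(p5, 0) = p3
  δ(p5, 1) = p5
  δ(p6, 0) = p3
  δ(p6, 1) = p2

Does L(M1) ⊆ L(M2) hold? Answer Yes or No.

Exploring the product automaton M1 × M2 from the start pair (s0, p0), following both machines on each input symbol, reaches 7 state pairs: (s0, p0), (s0, p3), (s3, p3), (s3, p5), (s2, p3), (s1, p5), (s0, p5).
M1 accepts in {s2} and M2 accepts in {p1, p2, p3, p4, p5}. The reachable pairs whose M1-component is accepting are (s2, p3); in each of them the M2-component is accepting too, so the product for L(M1) \ L(M2) (M1-component accepting, M2-component rejecting) has no reachable accepting pair and the difference is empty.
Hence every string in L(M1) is also in L(M2).

Yes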